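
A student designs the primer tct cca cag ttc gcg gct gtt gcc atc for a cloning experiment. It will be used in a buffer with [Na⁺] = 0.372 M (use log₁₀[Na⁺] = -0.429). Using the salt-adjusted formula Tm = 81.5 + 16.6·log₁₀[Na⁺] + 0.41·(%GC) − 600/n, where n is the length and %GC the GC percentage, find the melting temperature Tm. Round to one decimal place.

Length n = 27. Scanning the sequence gives A=3, T=8, C=10, G=6.
G+C = 16, so %GC = 16/27 × 100 = 59.259%
Salt term: 16.6 × (-0.429) = -7.121
GC term: 0.41 × 59.259 = 24.296; length term: −600/27 = −22.222
Tm = 81.5 + (-7.121) + 24.296 − 22.222 = 76.453 → 76.5°C

76.5°C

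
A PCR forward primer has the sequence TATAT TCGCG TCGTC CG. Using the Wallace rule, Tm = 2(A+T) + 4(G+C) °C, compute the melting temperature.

52°C

Base counts: T=6, A=2, C=5, G=4
So N_AT = 8 and N_GC = 9.
Tm = 2(8) + 4(9) = 16 + 36 = 52°C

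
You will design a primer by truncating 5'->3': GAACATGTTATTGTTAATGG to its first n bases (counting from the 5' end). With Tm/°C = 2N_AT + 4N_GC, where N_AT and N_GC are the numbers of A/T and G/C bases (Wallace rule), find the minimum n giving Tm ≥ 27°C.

First 10 bases: GAACATGTTA → Tm = 26°C (< 27°C)
First 11 bases: GAACATGTTAT → Tm = 28°C (≥ 27°C)
Since every base adds ≥2°C, Tm only increases with n, so the threshold is first crossed at n = 11.

n = 11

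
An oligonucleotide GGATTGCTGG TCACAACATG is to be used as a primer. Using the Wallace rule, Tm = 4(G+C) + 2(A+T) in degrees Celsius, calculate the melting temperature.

60°C

C=4, A=5, T=5, G=6
So N_AT = 10 and N_GC = 10.
Tm = 4·10 + 2·10 = 40 + 20 = 60°C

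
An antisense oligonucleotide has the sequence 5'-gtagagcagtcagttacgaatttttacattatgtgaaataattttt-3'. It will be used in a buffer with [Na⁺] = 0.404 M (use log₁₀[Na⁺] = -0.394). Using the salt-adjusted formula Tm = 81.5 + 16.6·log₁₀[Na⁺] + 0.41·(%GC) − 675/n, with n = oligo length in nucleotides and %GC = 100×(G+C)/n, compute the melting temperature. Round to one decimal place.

71.0°C

Length n = 46. Counting bases: A=15, G=8, T=19, C=4
G+C = 12, so %GC = 12/46 × 100 = 26.087%
Salt term: 16.6 × (-0.394) = -6.54
GC term: 0.41 × 26.087 = 10.696; length term: −675/46 = −14.674
Tm = 81.5 + (-6.54) + 10.696 − 14.674 = 70.982 → 71.0°C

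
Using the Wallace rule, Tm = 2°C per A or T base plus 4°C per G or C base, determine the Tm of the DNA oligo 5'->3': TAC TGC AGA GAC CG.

C=4, T=2, G=4, A=4
So N_AT = 6 and N_GC = 8.
Tm = 4·8 + 2·6 = 32 + 12 = 44°C

44°C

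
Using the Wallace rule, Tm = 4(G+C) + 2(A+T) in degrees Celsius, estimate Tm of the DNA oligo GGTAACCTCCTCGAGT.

50°C

Base counts: C=5, G=4, T=4, A=3
A+T = 7, G+C = 9
Tm = 2×7 + 4×9 = 50°C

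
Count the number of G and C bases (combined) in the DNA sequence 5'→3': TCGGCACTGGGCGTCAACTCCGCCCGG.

T=4, G=9, C=11, A=3
Total G or C: 9 + 11 = 20

20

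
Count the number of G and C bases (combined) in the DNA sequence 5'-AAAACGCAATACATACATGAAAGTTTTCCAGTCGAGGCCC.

17

Scanning the sequence gives T=8, A=15, G=7, C=10.
Total G or C: 7 + 10 = 17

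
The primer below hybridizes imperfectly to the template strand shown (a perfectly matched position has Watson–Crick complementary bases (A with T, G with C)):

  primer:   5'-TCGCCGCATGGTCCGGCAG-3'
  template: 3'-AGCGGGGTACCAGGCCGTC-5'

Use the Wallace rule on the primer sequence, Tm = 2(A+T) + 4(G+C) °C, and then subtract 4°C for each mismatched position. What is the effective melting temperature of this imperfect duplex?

62°C

Primer base counts: A=2, T=3, G=7, C=7 → A+T=5, G+C=14
Perfect-match Tm = 2(5) + 4(14) = 10 + 56 = 66°C
Mismatches (positions where the bases are not complementary): 1 (at position 6)
Effective Tm = 66 − 1×4 = 66 − 4 = 62°C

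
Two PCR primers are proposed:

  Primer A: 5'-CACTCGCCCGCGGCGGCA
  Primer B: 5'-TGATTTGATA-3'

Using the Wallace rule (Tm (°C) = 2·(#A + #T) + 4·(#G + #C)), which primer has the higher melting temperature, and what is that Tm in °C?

Primer A: A+T=3, G+C=15 → Tm = 2(3)+4(15) = 66°C
Primer B: A+T=8, G+C=2 → Tm = 2(8)+4(2) = 24°C
66°C vs 24°C → primer A is higher.

Primer A, 66°C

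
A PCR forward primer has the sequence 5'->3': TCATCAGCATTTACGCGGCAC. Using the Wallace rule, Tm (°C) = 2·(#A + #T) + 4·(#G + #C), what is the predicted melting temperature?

G=4, T=5, C=7, A=5
AT pairs contribute 10, GC pairs contribute 11.
Tm = 4·11 + 2·10 = 44 + 20 = 64°C

64°C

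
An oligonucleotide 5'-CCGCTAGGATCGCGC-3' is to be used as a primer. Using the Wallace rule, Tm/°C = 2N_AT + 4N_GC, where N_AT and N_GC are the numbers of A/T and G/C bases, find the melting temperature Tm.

52°C

C=6, A=2, G=5, T=2
So N_AT = 4 and N_GC = 11.
Tm = 2(4) + 4(11) = 8 + 44 = 52°C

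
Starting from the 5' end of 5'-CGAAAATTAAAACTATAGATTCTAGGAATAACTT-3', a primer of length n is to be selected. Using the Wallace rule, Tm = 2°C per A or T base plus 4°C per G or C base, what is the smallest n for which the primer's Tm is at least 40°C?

n = 17

First 16 bases: CGAAAATTAAAACTAT → Tm = 38°C (< 40°C)
First 17 bases: CGAAAATTAAAACTATA → Tm = 40°C (≥ 40°C)
Since every base adds ≥2°C, Tm only increases with n, so the threshold is first crossed at n = 17.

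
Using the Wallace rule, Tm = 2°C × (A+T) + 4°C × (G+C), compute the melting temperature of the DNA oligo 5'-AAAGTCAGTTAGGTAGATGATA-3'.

58°C

Base counts: A=9, C=1, G=6, T=6
AT pairs contribute 15, GC pairs contribute 7.
Tm = 2×15 + 4×7 = 58°C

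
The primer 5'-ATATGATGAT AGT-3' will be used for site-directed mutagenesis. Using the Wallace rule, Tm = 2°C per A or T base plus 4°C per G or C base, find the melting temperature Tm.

32°C

Counting bases: A=5, T=5, G=3, C=0
A+T = 10, G+C = 3
Tm = 2(10) + 4(3) = 20 + 12 = 32°C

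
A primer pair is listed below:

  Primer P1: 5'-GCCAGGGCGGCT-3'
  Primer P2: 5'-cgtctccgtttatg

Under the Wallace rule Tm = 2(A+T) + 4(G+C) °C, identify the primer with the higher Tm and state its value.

Primer P1: A+T=2, G+C=10 → Tm = 2(2)+4(10) = 44°C
Primer P2: A+T=7, G+C=7 → Tm = 2(7)+4(7) = 42°C
44°C vs 42°C → primer P1 is higher.

Primer P1, 44°C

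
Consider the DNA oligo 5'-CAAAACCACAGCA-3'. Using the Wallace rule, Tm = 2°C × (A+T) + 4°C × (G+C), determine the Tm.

Counting bases: T=0, A=7, C=5, G=1
AT pairs contribute 7, GC pairs contribute 6.
Tm = 2(7) + 4(6) = 14 + 24 = 38°C

38°C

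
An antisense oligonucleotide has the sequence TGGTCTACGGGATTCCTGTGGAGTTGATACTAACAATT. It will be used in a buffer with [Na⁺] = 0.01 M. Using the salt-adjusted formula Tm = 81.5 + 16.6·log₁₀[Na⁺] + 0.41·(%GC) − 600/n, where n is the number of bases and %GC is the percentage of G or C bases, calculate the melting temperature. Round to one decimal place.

Length n = 38. Counting bases: C=6, G=10, A=9, T=13
G+C = 16, so %GC = 16/38 × 100 = 42.105%
Salt term: 16.6 × (-2) = -33.2
GC term: 0.41 × 42.105 = 17.263; length term: −600/38 = −15.789
Tm = 81.5 + (-33.2) + 17.263 − 15.789 = 49.774 → 49.8°C

49.8°C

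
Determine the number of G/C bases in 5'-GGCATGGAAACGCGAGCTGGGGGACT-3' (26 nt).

17

Counting bases: G=12, C=5, A=6, T=3
G+C = 12 + 5 = 17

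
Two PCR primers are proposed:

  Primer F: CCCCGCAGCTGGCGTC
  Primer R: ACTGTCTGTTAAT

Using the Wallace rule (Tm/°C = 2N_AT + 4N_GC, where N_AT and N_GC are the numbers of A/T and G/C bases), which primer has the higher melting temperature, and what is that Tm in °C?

Primer F, 58°C

Primer F: A+T=3, G+C=13 → Tm = 2(3)+4(13) = 58°C
Primer R: A+T=9, G+C=4 → Tm = 2(9)+4(4) = 34°C
58°C vs 34°C → primer F is higher.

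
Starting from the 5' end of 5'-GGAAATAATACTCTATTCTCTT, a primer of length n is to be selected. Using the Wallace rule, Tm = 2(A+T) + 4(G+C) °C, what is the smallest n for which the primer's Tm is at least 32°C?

First 12 bases: GGAAATAATACT → Tm = 30°C (< 32°C)
First 13 bases: GGAAATAATACTC → Tm = 34°C (≥ 32°C)
Since every base adds ≥2°C, Tm only increases with n, so the threshold is first crossed at n = 13.

n = 13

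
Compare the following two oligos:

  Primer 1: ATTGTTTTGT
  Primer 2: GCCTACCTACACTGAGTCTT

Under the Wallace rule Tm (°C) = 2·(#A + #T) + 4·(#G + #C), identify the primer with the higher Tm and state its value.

Primer 2, 60°C

Primer 1: A+T=8, G+C=2 → Tm = 2(8)+4(2) = 24°C
Primer 2: A+T=10, G+C=10 → Tm = 2(10)+4(10) = 60°C
24°C vs 60°C → primer 2 is higher.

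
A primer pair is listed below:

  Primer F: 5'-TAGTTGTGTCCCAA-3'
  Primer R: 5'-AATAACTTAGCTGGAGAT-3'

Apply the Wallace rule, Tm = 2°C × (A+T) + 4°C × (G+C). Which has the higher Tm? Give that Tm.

Primer R, 48°C

Primer F: A+T=8, G+C=6 → Tm = 2(8)+4(6) = 40°C
Primer R: A+T=12, G+C=6 → Tm = 2(12)+4(6) = 48°C
40°C vs 48°C → primer R is higher.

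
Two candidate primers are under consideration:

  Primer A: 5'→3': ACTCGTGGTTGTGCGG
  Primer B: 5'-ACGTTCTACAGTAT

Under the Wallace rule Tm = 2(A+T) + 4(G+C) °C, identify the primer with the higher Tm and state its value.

Primer A: A+T=6, G+C=10 → Tm = 2(6)+4(10) = 52°C
Primer B: A+T=9, G+C=5 → Tm = 2(9)+4(5) = 38°C
52°C vs 38°C → primer A is higher.

Primer A, 52°C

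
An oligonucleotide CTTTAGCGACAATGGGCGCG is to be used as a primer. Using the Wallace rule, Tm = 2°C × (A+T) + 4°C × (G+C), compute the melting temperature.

Counting bases: T=4, G=7, A=4, C=5
A+T = 8, G+C = 12
Tm = 4·12 + 2·8 = 48 + 16 = 64°C

64°C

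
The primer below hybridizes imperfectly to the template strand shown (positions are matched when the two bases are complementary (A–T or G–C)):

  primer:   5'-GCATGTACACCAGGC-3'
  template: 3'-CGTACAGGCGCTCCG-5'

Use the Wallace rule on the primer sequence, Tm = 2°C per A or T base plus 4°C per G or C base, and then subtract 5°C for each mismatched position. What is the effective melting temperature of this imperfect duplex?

33°C

Primer base counts: A=4, T=2, G=4, C=5 → A+T=6, G+C=9
Perfect-match Tm = 2(6) + 4(9) = 12 + 36 = 48°C
Mismatches (positions where the bases are not complementary): 3 (at positions 7, 9, 11)
Effective Tm = 48 − 3×5 = 48 − 15 = 33°C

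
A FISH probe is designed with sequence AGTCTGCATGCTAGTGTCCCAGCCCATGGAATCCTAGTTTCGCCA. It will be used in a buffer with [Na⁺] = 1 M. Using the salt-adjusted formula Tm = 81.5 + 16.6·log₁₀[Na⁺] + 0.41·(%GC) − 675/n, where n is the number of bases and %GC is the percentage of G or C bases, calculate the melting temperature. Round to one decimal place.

88.4°C

Length n = 45. Base counts: G=10, C=14, A=9, T=12
G+C = 24, so %GC = 24/45 × 100 = 53.333%
Salt term: 16.6 × (0) = 0
GC term: 0.41 × 53.333 = 21.867; length term: −675/45 = −15
Tm = 81.5 + (0) + 21.867 − 15 = 88.367 → 88.4°C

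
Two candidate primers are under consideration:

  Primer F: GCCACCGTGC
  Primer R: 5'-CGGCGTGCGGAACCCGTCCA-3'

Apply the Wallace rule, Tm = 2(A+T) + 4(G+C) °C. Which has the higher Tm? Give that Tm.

Primer F: A+T=2, G+C=8 → Tm = 2(2)+4(8) = 36°C
Primer R: A+T=5, G+C=15 → Tm = 2(5)+4(15) = 70°C
36°C vs 70°C → primer R is higher.

Primer R, 70°C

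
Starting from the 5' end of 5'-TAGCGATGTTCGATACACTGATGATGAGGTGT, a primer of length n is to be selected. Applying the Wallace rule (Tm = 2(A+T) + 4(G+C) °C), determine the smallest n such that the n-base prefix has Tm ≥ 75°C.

First 26 bases: TAGCGATGTTCGATACACTGATGATG → Tm = 74°C (< 75°C)
First 27 bases: TAGCGATGTTCGATACACTGATGATGA → Tm = 76°C (≥ 75°C)
Since every base adds ≥2°C, Tm only increases with n, so the threshold is first crossed at n = 27.

n = 27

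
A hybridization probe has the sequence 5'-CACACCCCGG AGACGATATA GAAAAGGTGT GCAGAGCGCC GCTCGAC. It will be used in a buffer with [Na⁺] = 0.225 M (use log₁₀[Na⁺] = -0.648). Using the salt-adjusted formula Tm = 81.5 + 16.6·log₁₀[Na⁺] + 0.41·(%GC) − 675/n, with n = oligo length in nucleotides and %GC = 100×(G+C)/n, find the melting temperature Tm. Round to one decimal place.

Length n = 47. Counting bases: G=14, A=14, C=14, T=5
G+C = 28, so %GC = 28/47 × 100 = 59.574%
Salt term: 16.6 × (-0.648) = -10.757
GC term: 0.41 × 59.574 = 24.425; length term: −675/47 = −14.362
Tm = 81.5 + (-10.757) + 24.425 − 14.362 = 80.806 → 80.8°C

80.8°C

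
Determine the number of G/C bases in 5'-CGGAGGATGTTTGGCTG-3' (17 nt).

Counting bases: A=2, G=8, T=5, C=2
Total G or C: 8 + 2 = 10

10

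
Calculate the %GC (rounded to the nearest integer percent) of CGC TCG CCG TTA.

67%

Counting bases: A=1, C=5, T=3, G=3
G+C = 3 + 5 = 8 out of 12 bases
%GC = 8/12 × 100 = 66.67% ≈ 67%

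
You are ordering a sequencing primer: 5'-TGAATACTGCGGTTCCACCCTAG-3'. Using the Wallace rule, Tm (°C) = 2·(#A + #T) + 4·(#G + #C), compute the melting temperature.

C=7, T=6, A=5, G=5
A+T = 11, G+C = 12
Tm = 2×11 + 4×12 = 70°C

70°C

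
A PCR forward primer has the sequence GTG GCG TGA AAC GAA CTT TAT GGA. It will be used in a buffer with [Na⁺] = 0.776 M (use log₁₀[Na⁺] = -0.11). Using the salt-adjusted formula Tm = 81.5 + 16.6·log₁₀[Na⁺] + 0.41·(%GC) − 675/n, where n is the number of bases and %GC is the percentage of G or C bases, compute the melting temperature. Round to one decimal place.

70.3°C

Length n = 24. Base counts: C=3, A=7, T=6, G=8
G+C = 11, so %GC = 11/24 × 100 = 45.833%
Salt term: 16.6 × (-0.11) = -1.826
GC term: 0.41 × 45.833 = 18.792; length term: −675/24 = −28.125
Tm = 81.5 + (-1.826) + 18.792 − 28.125 = 70.341 → 70.3°C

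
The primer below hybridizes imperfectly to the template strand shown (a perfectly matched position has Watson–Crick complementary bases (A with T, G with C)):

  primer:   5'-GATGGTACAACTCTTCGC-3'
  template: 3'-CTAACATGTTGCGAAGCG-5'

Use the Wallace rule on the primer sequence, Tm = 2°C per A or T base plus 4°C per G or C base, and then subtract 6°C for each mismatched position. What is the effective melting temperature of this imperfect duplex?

Primer base counts: A=4, T=5, G=4, C=5 → A+T=9, G+C=9
Perfect-match Tm = 2(9) + 4(9) = 18 + 36 = 54°C
Mismatches (positions where the bases are not complementary): 2 (at positions 4, 12)
Effective Tm = 54 − 2×6 = 54 − 12 = 42°C

42°C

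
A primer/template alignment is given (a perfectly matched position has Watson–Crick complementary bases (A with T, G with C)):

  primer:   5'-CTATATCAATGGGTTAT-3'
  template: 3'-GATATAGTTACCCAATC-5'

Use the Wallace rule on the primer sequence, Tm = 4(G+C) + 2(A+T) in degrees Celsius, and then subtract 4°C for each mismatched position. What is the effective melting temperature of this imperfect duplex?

40°C

Primer base counts: A=5, T=7, G=3, C=2 → A+T=12, G+C=5
Perfect-match Tm = 2(12) + 4(5) = 24 + 20 = 44°C
Mismatches (positions where the bases are not complementary): 1 (at position 17)
Effective Tm = 44 − 1×4 = 44 − 4 = 40°C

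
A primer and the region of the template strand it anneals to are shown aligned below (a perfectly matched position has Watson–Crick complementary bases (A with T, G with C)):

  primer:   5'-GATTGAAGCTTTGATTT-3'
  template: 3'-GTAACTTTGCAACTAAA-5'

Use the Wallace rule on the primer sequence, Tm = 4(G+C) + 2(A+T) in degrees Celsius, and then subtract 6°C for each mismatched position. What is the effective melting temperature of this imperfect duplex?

Primer base counts: A=4, T=8, G=4, C=1 → A+T=12, G+C=5
Perfect-match Tm = 2(12) + 4(5) = 24 + 20 = 44°C
Mismatches (positions where the bases are not complementary): 3 (at positions 1, 8, 10)
Effective Tm = 44 − 3×6 = 44 − 18 = 26°C

26°C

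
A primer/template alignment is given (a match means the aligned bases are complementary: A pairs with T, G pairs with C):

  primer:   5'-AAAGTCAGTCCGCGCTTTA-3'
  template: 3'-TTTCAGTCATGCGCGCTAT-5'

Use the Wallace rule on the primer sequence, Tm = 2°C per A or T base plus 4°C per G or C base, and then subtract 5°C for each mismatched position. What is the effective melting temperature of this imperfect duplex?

41°C

Primer base counts: A=5, T=5, G=4, C=5 → A+T=10, G+C=9
Perfect-match Tm = 2(10) + 4(9) = 20 + 36 = 56°C
Mismatches (positions where the bases are not complementary): 3 (at positions 10, 16, 17)
Effective Tm = 56 − 3×5 = 56 − 15 = 41°C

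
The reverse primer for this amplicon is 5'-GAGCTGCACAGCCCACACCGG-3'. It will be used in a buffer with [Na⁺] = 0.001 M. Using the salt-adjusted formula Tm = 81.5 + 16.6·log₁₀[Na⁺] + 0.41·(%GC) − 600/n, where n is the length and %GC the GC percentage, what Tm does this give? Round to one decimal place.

Length n = 21. A=5, C=9, G=6, T=1
G+C = 15, so %GC = 15/21 × 100 = 71.429%
Salt term: 16.6 × (-3) = -49.8
GC term: 0.41 × 71.429 = 29.286; length term: −600/21 = −28.571
Tm = 81.5 + (-49.8) + 29.286 − 28.571 = 32.415 → 32.4°C

32.4°C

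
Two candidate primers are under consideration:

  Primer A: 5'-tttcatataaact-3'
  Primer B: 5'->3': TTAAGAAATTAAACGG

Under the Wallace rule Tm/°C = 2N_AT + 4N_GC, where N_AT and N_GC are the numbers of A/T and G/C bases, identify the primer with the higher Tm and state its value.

Primer A: A+T=11, G+C=2 → Tm = 2(11)+4(2) = 30°C
Primer B: A+T=12, G+C=4 → Tm = 2(12)+4(4) = 40°C
30°C vs 40°C → primer B is higher.

Primer B, 40°C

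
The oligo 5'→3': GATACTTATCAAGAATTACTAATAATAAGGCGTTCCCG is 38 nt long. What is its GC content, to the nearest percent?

34%

A=14, C=7, G=6, T=11
G+C = 6 + 7 = 13 out of 38 bases
%GC = 13/38 × 100 = 34.21% ≈ 34%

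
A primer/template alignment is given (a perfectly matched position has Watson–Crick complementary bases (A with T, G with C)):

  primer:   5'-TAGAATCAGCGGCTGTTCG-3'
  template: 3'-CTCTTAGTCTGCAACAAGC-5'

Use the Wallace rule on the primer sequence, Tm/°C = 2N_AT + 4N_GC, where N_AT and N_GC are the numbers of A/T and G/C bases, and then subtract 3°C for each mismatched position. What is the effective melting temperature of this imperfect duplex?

Primer base counts: A=4, T=5, G=6, C=4 → A+T=9, G+C=10
Perfect-match Tm = 2(9) + 4(10) = 18 + 40 = 58°C
Mismatches (positions where the bases are not complementary): 4 (at positions 1, 10, 11, 13)
Effective Tm = 58 − 4×3 = 58 − 12 = 46°C

46°C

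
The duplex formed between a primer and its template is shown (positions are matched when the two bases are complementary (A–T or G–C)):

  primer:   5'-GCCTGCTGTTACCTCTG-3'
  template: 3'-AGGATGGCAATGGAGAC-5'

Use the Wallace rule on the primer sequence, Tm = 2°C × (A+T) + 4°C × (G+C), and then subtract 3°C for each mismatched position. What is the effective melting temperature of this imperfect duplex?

Primer base counts: A=1, T=6, G=4, C=6 → A+T=7, G+C=10
Perfect-match Tm = 2(7) + 4(10) = 14 + 40 = 54°C
Mismatches (positions where the bases are not complementary): 3 (at positions 1, 5, 7)
Effective Tm = 54 − 3×3 = 54 − 9 = 45°C

45°C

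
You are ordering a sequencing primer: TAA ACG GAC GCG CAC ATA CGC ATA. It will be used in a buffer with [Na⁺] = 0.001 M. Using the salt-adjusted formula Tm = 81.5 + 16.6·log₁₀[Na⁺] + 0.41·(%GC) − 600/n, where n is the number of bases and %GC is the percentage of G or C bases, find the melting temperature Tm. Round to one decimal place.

27.2°C

Length n = 24. Counting bases: G=5, A=9, T=3, C=7
G+C = 12, so %GC = 12/24 × 100 = 50%
Salt term: 16.6 × (-3) = -49.8
GC term: 0.41 × 50 = 20.5; length term: −600/24 = −25
Tm = 81.5 + (-49.8) + 20.5 − 25 = 27.2 → 27.2°C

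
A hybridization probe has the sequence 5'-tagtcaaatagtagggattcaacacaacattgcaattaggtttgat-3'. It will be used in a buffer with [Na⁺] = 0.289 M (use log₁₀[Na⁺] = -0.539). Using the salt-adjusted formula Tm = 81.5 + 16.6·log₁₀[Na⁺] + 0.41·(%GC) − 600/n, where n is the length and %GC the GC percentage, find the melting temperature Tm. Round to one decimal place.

Length n = 46. Counting bases: A=17, C=6, T=14, G=9
G+C = 15, so %GC = 15/46 × 100 = 32.609%
Salt term: 16.6 × (-0.539) = -8.947
GC term: 0.41 × 32.609 = 13.37; length term: −600/46 = −13.043
Tm = 81.5 + (-8.947) + 13.37 − 13.043 = 72.88 → 72.9°C

72.9°C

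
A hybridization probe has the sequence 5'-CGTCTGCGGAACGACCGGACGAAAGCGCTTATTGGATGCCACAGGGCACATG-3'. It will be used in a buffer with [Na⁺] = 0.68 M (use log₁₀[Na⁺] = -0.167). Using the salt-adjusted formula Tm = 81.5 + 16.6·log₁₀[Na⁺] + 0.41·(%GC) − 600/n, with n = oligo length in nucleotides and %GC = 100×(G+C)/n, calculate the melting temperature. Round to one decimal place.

Length n = 52. C=14, A=13, G=17, T=8
G+C = 31, so %GC = 31/52 × 100 = 59.615%
Salt term: 16.6 × (-0.167) = -2.772
GC term: 0.41 × 59.615 = 24.442; length term: −600/52 = −11.538
Tm = 81.5 + (-2.772) + 24.442 − 11.538 = 91.632 → 91.6°C

91.6°C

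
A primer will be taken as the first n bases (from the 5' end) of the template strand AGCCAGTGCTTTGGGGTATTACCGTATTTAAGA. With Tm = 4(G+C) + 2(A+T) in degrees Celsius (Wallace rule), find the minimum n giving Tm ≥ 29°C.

n = 9

First 8 bases: AGCCAGTG → Tm = 26°C (< 29°C)
First 9 bases: AGCCAGTGC → Tm = 30°C (≥ 29°C)
Since every base adds ≥2°C, Tm only increases with n, so the threshold is first crossed at n = 9.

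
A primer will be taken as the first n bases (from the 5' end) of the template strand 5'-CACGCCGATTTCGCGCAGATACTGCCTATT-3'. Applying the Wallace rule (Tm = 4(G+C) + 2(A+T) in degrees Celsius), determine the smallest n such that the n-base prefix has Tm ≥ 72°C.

First 22 bases: CACGCCGATTTCGCGCAGATAC → Tm = 70°C (< 72°C)
First 23 bases: CACGCCGATTTCGCGCAGATACT → Tm = 72°C (≥ 72°C)
Each additional base adds 2°C (A/T) or 4°C (G/C), so Tm is non-decreasing in n; n = 23 is the first length to reach 72°C.

n = 23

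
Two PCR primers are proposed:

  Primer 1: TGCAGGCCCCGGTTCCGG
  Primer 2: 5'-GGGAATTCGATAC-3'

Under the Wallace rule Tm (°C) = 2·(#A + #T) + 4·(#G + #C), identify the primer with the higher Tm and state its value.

Primer 1, 64°C

Primer 1: A+T=4, G+C=14 → Tm = 2(4)+4(14) = 64°C
Primer 2: A+T=7, G+C=6 → Tm = 2(7)+4(6) = 38°C
64°C vs 38°C → primer 1 is higher.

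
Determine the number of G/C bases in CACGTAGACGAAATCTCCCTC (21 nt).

Counting bases: A=6, C=8, G=3, T=4
G+C = 3 + 8 = 11

11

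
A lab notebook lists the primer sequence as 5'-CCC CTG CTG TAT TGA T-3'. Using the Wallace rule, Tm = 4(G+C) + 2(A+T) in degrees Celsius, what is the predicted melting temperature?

48°C

Counting bases: T=6, C=5, A=2, G=3
A+T = 8, G+C = 8
Tm = 4·8 + 2·8 = 32 + 16 = 48°C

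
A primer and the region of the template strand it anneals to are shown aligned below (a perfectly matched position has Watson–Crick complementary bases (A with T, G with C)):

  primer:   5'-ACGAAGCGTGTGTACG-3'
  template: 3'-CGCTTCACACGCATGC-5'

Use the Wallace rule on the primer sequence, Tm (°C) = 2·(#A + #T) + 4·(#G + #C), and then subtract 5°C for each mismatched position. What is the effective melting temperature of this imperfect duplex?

35°C

Primer base counts: A=4, T=3, G=6, C=3 → A+T=7, G+C=9
Perfect-match Tm = 2(7) + 4(9) = 14 + 36 = 50°C
Mismatches (positions where the bases are not complementary): 3 (at positions 1, 7, 11)
Effective Tm = 50 − 3×5 = 50 − 15 = 35°C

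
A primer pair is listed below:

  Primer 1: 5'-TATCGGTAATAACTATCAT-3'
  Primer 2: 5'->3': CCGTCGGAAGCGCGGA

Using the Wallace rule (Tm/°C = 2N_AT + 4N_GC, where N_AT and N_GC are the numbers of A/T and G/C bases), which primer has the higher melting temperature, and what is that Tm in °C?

Primer 2, 56°C

Primer 1: A+T=14, G+C=5 → Tm = 2(14)+4(5) = 48°C
Primer 2: A+T=4, G+C=12 → Tm = 2(4)+4(12) = 56°C
48°C vs 56°C → primer 2 is higher.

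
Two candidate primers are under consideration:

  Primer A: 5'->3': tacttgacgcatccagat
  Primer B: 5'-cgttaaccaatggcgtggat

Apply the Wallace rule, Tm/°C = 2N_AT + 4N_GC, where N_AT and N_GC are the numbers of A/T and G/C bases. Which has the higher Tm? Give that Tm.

Primer A: A+T=10, G+C=8 → Tm = 2(10)+4(8) = 52°C
Primer B: A+T=10, G+C=10 → Tm = 2(10)+4(10) = 60°C
52°C vs 60°C → primer B is higher.

Primer B, 60°C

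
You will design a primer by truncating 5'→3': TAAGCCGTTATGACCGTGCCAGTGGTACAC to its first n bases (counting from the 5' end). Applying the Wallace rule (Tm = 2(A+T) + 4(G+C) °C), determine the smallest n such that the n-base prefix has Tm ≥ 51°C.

First 17 bases: TAAGCCGTTATGACCGT → Tm = 50°C (< 51°C)
First 18 bases: TAAGCCGTTATGACCGTG → Tm = 54°C (≥ 51°C)
Each additional base adds 2°C (A/T) or 4°C (G/C), so Tm is non-decreasing in n; n = 18 is the first length to reach 51°C.

n = 18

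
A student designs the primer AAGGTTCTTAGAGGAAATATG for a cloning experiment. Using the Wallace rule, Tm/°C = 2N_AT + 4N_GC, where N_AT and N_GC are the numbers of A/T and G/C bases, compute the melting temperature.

56°C

Scanning the sequence gives A=8, T=6, G=6, C=1.
So N_AT = 14 and N_GC = 7.
Tm = 2×14 + 4×7 = 56°C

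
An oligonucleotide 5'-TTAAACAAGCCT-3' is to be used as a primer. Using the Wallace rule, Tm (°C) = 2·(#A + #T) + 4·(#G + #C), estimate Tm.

32°C

Counting bases: C=3, T=3, A=5, G=1
A+T = 8, G+C = 4
Tm = 4·4 + 2·8 = 16 + 16 = 32°C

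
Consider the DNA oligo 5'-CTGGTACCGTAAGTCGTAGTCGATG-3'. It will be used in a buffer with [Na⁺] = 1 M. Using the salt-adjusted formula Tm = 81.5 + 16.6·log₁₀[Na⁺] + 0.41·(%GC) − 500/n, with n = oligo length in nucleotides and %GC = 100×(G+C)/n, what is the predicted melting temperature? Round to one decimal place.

82.8°C

Length n = 25. A=5, G=8, T=7, C=5
G+C = 13, so %GC = 13/25 × 100 = 52%
Salt term: 16.6 × (0) = 0
GC term: 0.41 × 52 = 21.32; length term: −500/25 = −20
Tm = 81.5 + (0) + 21.32 − 20 = 82.82 → 82.8°C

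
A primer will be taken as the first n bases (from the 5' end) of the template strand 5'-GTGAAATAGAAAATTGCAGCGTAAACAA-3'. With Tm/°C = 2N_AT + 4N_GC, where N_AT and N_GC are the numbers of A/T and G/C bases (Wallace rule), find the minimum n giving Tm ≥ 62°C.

First 22 bases: GTGAAATAGAAAATTGCAGCGT → Tm = 60°C (< 62°C)
First 23 bases: GTGAAATAGAAAATTGCAGCGTA → Tm = 62°C (≥ 62°C)
Each additional base adds 2°C (A/T) or 4°C (G/C), so Tm is non-decreasing in n; n = 23 is the first length to reach 62°C.

n = 23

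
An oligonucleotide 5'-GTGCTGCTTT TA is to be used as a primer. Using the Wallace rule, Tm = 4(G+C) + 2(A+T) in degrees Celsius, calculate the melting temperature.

34°C

C=2, A=1, G=3, T=6
A+T = 7, G+C = 5
Tm = 2(7) + 4(5) = 14 + 20 = 34°C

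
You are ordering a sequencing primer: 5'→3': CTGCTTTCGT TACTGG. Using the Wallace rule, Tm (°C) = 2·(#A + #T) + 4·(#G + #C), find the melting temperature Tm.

48°C

G=4, A=1, C=4, T=7
AT pairs contribute 8, GC pairs contribute 8.
Tm = 4·8 + 2·8 = 32 + 16 = 48°C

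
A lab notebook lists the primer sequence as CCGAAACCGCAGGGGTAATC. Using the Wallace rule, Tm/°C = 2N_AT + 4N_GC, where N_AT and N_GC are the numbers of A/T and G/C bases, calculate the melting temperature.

64°C

T=2, G=6, A=6, C=6
So N_AT = 8 and N_GC = 12.
Tm = 4·12 + 2·8 = 48 + 16 = 64°C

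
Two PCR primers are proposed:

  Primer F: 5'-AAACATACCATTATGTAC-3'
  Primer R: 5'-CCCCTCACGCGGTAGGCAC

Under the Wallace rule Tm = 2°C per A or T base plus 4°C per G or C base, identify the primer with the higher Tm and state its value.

Primer F: A+T=13, G+C=5 → Tm = 2(13)+4(5) = 46°C
Primer R: A+T=5, G+C=14 → Tm = 2(5)+4(14) = 66°C
46°C vs 66°C → primer R is higher.

Primer R, 66°C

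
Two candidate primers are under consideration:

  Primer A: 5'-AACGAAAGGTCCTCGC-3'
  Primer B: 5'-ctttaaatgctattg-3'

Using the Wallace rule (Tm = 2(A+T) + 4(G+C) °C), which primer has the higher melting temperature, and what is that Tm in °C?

Primer A, 50°C

Primer A: A+T=7, G+C=9 → Tm = 2(7)+4(9) = 50°C
Primer B: A+T=11, G+C=4 → Tm = 2(11)+4(4) = 38°C
50°C vs 38°C → primer A is higher.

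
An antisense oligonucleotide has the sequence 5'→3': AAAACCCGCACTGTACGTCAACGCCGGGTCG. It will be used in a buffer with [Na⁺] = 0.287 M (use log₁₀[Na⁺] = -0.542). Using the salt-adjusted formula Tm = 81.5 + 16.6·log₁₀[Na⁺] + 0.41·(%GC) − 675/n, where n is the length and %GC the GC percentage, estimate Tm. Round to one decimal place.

Length n = 31. Scanning the sequence gives T=4, G=8, A=8, C=11.
G+C = 19, so %GC = 19/31 × 100 = 61.29%
Salt term: 16.6 × (-0.542) = -8.997
GC term: 0.41 × 61.29 = 25.129; length term: −675/31 = −21.774
Tm = 81.5 + (-8.997) + 25.129 − 21.774 = 75.858 → 75.9°C

75.9°C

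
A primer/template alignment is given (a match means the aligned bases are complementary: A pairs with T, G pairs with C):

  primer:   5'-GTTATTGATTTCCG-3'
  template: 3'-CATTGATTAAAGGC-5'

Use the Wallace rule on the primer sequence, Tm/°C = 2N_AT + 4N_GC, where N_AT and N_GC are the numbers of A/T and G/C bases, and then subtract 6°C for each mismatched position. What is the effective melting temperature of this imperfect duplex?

20°C

Primer base counts: A=2, T=7, G=3, C=2 → A+T=9, G+C=5
Perfect-match Tm = 2(9) + 4(5) = 18 + 20 = 38°C
Mismatches (positions where the bases are not complementary): 3 (at positions 3, 5, 7)
Effective Tm = 38 − 3×6 = 38 − 18 = 20°C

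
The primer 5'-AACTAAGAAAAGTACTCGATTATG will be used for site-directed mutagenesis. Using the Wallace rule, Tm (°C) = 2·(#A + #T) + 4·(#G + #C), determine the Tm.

Scanning the sequence gives C=3, G=4, T=6, A=11.
So N_AT = 17 and N_GC = 7.
Tm = 4·7 + 2·17 = 28 + 34 = 62°C

62°C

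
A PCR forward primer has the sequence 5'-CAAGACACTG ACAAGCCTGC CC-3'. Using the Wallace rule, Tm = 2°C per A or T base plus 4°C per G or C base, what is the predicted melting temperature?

70°C

Base counts: T=2, G=4, A=7, C=9
AT pairs contribute 9, GC pairs contribute 13.
Tm = 2(9) + 4(13) = 18 + 52 = 70°C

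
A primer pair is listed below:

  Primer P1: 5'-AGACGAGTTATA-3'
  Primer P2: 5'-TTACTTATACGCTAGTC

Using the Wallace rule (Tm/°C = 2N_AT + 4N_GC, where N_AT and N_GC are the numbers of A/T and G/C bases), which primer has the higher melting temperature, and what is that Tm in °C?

Primer P2, 46°C

Primer P1: A+T=8, G+C=4 → Tm = 2(8)+4(4) = 32°C
Primer P2: A+T=11, G+C=6 → Tm = 2(11)+4(6) = 46°C
32°C vs 46°C → primer P2 is higher.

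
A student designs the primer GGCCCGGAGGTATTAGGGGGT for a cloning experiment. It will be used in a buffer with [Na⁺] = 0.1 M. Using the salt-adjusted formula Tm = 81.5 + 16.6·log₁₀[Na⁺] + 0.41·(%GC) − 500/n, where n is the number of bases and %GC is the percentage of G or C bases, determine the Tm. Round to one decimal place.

68.4°C

Length n = 21. Base counts: T=4, A=3, C=3, G=11
G+C = 14, so %GC = 14/21 × 100 = 66.667%
Salt term: 16.6 × (-1) = -16.6
GC term: 0.41 × 66.667 = 27.333; length term: −500/21 = −23.81
Tm = 81.5 + (-16.6) + 27.333 − 23.81 = 68.423 → 68.4°C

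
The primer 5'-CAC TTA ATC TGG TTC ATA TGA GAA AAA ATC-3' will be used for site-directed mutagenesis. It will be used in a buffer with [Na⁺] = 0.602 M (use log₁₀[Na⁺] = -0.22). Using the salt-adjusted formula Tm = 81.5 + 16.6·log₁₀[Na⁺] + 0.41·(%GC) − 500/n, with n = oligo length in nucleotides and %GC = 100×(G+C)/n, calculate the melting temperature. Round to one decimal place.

73.5°C

Length n = 30. G=4, A=12, T=9, C=5
G+C = 9, so %GC = 9/30 × 100 = 30%
Salt term: 16.6 × (-0.22) = -3.652
GC term: 0.41 × 30 = 12.3; length term: −500/30 = −16.667
Tm = 81.5 + (-3.652) + 12.3 − 16.667 = 73.481 → 73.5°C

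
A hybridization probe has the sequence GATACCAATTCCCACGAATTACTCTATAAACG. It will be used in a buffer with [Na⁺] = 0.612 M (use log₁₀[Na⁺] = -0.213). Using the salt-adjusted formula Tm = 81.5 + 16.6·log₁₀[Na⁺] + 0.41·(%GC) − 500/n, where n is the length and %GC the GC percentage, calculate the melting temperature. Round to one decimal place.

Length n = 32. Counting bases: A=12, T=8, G=3, C=9
G+C = 12, so %GC = 12/32 × 100 = 37.5%
Salt term: 16.6 × (-0.213) = -3.536
GC term: 0.41 × 37.5 = 15.375; length term: −500/32 = −15.625
Tm = 81.5 + (-3.536) + 15.375 − 15.625 = 77.714 → 77.7°C

77.7°C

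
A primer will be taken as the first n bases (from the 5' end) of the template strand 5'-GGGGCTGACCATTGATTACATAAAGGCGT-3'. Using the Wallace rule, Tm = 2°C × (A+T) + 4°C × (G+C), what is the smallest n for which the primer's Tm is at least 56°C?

n = 19

First 18 bases: GGGGCTGACCATTGATTA → Tm = 54°C (< 56°C)
First 19 bases: GGGGCTGACCATTGATTAC → Tm = 58°C (≥ 56°C)
Each additional base adds 2°C (A/T) or 4°C (G/C), so Tm is non-decreasing in n; n = 19 is the first length to reach 56°C.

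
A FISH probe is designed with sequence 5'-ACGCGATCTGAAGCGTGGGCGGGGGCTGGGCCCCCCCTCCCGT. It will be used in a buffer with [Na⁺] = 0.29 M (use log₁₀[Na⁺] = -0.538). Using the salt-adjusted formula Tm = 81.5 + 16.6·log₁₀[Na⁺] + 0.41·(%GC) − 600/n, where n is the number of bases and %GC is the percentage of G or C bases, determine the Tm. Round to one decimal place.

90.1°C

Length n = 43. Scanning the sequence gives G=17, A=4, C=16, T=6.
G+C = 33, so %GC = 33/43 × 100 = 76.744%
Salt term: 16.6 × (-0.538) = -8.931
GC term: 0.41 × 76.744 = 31.465; length term: −600/43 = −13.953
Tm = 81.5 + (-8.931) + 31.465 − 13.953 = 90.081 → 90.1°C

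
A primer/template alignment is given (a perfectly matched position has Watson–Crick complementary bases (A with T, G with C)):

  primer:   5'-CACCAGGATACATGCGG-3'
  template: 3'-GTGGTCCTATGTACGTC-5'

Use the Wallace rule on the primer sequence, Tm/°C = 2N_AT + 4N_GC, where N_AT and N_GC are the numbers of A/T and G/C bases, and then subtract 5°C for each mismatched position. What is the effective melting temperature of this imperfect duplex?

Primer base counts: A=5, T=2, G=5, C=5 → A+T=7, G+C=10
Perfect-match Tm = 2(7) + 4(10) = 14 + 40 = 54°C
Mismatches (positions where the bases are not complementary): 1 (at position 16)
Effective Tm = 54 − 1×5 = 54 − 5 = 49°C

49°C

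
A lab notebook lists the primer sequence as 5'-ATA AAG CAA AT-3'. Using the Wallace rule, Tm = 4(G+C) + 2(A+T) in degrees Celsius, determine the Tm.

Base counts: T=2, A=7, G=1, C=1
AT pairs contribute 9, GC pairs contribute 2.
Tm = 2×9 + 4×2 = 26°C

26°C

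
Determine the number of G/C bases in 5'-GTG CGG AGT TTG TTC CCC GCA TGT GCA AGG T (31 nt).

18

Scanning the sequence gives C=7, T=9, G=11, A=4.
Total G or C: 11 + 7 = 18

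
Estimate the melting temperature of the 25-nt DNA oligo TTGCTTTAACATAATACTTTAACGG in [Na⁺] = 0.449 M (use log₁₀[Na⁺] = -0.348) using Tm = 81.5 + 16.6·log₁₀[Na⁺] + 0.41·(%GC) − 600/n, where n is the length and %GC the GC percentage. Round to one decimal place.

63.2°C

Length n = 25. Scanning the sequence gives C=4, T=10, A=8, G=3.
G+C = 7, so %GC = 7/25 × 100 = 28%
Salt term: 16.6 × (-0.348) = -5.777
GC term: 0.41 × 28 = 11.48; length term: −600/25 = −24
Tm = 81.5 + (-5.777) + 11.48 − 24 = 63.203 → 63.2°C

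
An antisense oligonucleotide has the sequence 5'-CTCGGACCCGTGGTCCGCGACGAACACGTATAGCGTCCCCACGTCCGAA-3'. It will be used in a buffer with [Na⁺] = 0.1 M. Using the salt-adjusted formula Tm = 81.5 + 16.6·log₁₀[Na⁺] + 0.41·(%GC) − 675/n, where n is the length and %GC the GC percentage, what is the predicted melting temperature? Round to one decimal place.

77.9°C

Length n = 49. Scanning the sequence gives T=7, A=10, G=13, C=19.
G+C = 32, so %GC = 32/49 × 100 = 65.306%
Salt term: 16.6 × (-1) = -16.6
GC term: 0.41 × 65.306 = 26.775; length term: −675/49 = −13.776
Tm = 81.5 + (-16.6) + 26.775 − 13.776 = 77.899 → 77.9°C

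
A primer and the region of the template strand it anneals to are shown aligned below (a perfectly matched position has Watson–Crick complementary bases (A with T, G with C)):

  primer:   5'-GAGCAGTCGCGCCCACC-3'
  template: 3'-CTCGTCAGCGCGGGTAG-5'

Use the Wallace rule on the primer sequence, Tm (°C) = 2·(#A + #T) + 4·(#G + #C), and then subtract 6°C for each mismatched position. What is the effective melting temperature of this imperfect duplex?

54°C

Primer base counts: A=3, T=1, G=5, C=8 → A+T=4, G+C=13
Perfect-match Tm = 2(4) + 4(13) = 8 + 52 = 60°C
Mismatches (positions where the bases are not complementary): 1 (at position 16)
Effective Tm = 60 − 1×6 = 60 − 6 = 54°C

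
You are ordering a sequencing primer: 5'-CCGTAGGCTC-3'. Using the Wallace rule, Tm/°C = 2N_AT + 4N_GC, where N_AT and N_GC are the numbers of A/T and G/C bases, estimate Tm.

Scanning the sequence gives G=3, C=4, A=1, T=2.
A+T = 3, G+C = 7
Tm = 4·7 + 2·3 = 28 + 6 = 34°C

34°C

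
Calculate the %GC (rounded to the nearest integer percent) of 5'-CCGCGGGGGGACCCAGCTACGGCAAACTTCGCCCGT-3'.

Base counts: G=12, T=4, C=14, A=6
G+C = 12 + 14 = 26 out of 36 bases
%GC = 26/36 × 100 = 72.22% ≈ 72%

72%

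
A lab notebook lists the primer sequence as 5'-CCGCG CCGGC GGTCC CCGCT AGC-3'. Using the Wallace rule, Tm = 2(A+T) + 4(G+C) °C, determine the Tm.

Base counts: C=12, G=8, A=1, T=2
AT pairs contribute 3, GC pairs contribute 20.
Tm = 4·20 + 2·3 = 80 + 6 = 86°C

86°C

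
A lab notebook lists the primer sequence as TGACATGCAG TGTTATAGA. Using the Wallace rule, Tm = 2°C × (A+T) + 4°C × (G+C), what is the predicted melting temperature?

T=6, A=6, G=5, C=2
A+T = 12, G+C = 7
Tm = 2(12) + 4(7) = 24 + 28 = 52°C

52°C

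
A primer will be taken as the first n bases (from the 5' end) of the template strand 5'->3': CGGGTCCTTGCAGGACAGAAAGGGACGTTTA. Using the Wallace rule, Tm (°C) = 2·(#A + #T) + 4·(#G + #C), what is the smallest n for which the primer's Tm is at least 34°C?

First 9 bases: CGGGTCCTT → Tm = 30°C (< 34°C)
First 10 bases: CGGGTCCTTG → Tm = 34°C (≥ 34°C)
Since every base adds ≥2°C, Tm only increases with n, so the threshold is first crossed at n = 10.

n = 10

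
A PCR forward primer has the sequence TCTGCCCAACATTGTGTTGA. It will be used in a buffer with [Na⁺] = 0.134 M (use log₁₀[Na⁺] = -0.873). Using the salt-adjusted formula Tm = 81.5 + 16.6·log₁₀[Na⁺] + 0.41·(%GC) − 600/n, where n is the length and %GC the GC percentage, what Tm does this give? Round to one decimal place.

55.5°C

Length n = 20. Counting bases: C=5, G=4, T=7, A=4
G+C = 9, so %GC = 9/20 × 100 = 45%
Salt term: 16.6 × (-0.873) = -14.492
GC term: 0.41 × 45 = 18.45; length term: −600/20 = −30
Tm = 81.5 + (-14.492) + 18.45 − 30 = 55.458 → 55.5°C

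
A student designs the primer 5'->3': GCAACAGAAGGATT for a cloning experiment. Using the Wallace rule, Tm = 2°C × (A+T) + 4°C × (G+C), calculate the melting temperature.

40°C

Counting bases: C=2, A=6, T=2, G=4
A+T = 8, G+C = 6
Tm = 2(8) + 4(6) = 16 + 24 = 40°C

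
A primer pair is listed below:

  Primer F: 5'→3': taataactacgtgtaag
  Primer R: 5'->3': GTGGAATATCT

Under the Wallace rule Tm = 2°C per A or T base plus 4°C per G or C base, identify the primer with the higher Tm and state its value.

Primer F: A+T=12, G+C=5 → Tm = 2(12)+4(5) = 44°C
Primer R: A+T=7, G+C=4 → Tm = 2(7)+4(4) = 30°C
44°C vs 30°C → primer F is higher.

Primer F, 44°C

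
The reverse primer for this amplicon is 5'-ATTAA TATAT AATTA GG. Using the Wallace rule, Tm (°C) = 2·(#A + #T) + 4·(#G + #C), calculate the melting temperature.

38°C

Base counts: C=0, A=8, G=2, T=7
A+T = 15, G+C = 2
Tm = 2(15) + 4(2) = 30 + 8 = 38°C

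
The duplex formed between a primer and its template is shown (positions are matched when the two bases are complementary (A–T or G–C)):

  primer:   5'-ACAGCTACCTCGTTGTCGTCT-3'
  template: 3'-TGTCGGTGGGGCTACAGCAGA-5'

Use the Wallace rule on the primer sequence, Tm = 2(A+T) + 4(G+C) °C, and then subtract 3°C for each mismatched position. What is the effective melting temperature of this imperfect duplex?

55°C

Primer base counts: A=3, T=7, G=4, C=7 → A+T=10, G+C=11
Perfect-match Tm = 2(10) + 4(11) = 20 + 44 = 64°C
Mismatches (positions where the bases are not complementary): 3 (at positions 6, 10, 13)
Effective Tm = 64 − 3×3 = 64 − 9 = 55°C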